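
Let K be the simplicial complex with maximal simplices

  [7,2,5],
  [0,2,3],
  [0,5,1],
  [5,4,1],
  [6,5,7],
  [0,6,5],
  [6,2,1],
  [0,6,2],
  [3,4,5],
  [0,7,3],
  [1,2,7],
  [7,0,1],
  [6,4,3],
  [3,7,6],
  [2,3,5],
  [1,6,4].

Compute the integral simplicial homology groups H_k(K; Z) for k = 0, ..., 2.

We work with the vertex ordering 0 < 1 < 2 < 3 < 4 < 5 < 6 < 7. The simplices of K, each written with vertices in increasing order, are:

  0-simplices (8): [0], [1], [2], [3], [4], [5], [6], [7]
  1-simplices (24): (24 of them)
  2-simplices (16): [0,1,5], [0,1,7], [0,2,3], [0,2,6], [0,3,7], [0,5,6], [1,2,6], [1,2,7], [1,4,5], [1,4,6], [2,3,5], [2,5,7], [3,4,5], [3,4,6], [3,6,7], [5,6,7]

giving chain groups C_0 ≅ Z^8, C_1 ≅ Z^24, C_2 ≅ Z^16.

∂_1: C_1 → C_0 maps an edge to its endpoints' difference, ∂[p,q] = q − p.
This gives a 8×24 integer matrix of rank 7; reducing to Smith normal form yields diagonal entries (1,1,1,1,1,1,1).

Boundary ∂_2: C_2 → C_1 acts by ∂[p,q,r] = [q,r] − [p,r] + [p,q]. For instance
  ∂[1,2,7] = [2,7] − [1,7] + [1,2],
  ∂[1,4,6] = [4,6] − [1,6] + [1,4].
The 24×16 boundary matrix has rank 15 and Smith normal form diag(1,1,1,1,1,1,1,1,1,1,1,1,1,1,1).

From H_k ≅ ker(∂_k) / im(∂_{k+1}) we obtain:

  H_0: rank C_0 − rank ∂_1 = 8 − 7 = 1, and the invariant factors of ∂_1 are all 1, so H_0 ≅ Z.
  H_1: rank ker ∂_1 − rank ∂_2 = (24 − 7) − 15 = 2, and the invariant factors of ∂_2 are all 1, so H_1 ≅ Z^2.
  H_2: rank ker ∂_2 − rank ∂_3 = (16 − 15) − 0 = 1, and there is no ∂_3, so H_2 ≅ Z.

H_0 = Z,  H_1 = Z^2,  H_2 = Z.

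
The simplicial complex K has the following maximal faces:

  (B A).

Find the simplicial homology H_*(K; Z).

H_0 = Z,  H_1 = 0.

Order the vertices as A < B. Listing each simplex with vertices in this order, K has dimension 1 with simplices:

  0-simplices (2): A, B
  1-simplices (1): AB

Hence C_0 ≅ Z^2, C_1 ≅ Z^1.

The boundary map ∂_1: C_1 → C_0 is given by ∂[p,q] = [q] − [p].
This gives a 2×1 integer matrix of rank 1; reducing to Smith normal form yields diagonal entries (1).

Computing H_k = (kernel of ∂_k) / (image of ∂_{k+1}):

  H_0: rank C_0 − rank ∂_1 = 2 − 1 = 1, and the invariant factors of ∂_1 are all 1, so H_0 ≅ Z.
  H_1: rank ker ∂_1 − rank ∂_2 = (1 − 1) − 0 = 0, and there is no ∂_2, so H_1 ≅ 0.

(K is a triangulation of the 1-simplex.)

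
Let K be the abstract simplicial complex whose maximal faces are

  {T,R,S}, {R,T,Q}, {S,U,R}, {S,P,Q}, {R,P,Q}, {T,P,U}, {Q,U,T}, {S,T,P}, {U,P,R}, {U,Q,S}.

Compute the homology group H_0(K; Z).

K has 6 vertices, 15 edges, 10 triangles.
rank ∂_0 = 0, rank ∂_1 = 5 ⇒ b_0 = 6 − 0 − 5 = 1; all invariant factors of ∂_1 are 1 so no torsion. So H_0 = Z.

H_0 ≅ Z.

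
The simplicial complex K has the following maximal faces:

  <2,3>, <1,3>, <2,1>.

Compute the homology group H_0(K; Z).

H_0 = Z.

Order the vertices as 1 < 2 < 3. Listing each simplex with vertices in this order, K has dimension 1 with simplices:

  0-simplices (3): [1], [2], [3]
  1-simplices (3): [1,2], [1,3], [2,3]

Hence C_0 ≅ Z^3, C_1 ≅ Z^3.

∂_1: C_1 → C_0 maps an edge to its endpoints' difference, ∂[p,q] = q − p.
This gives a 3×3 integer matrix of rank 2; reducing to Smith normal form yields diagonal entries (1,1).

Reading off H_k = ker ∂_k / im ∂_{k+1}:

  H_0: rank C_0 − rank ∂_1 = 3 − 2 = 1, and the invariant factors of ∂_1 are all 1, so H_0 = Z.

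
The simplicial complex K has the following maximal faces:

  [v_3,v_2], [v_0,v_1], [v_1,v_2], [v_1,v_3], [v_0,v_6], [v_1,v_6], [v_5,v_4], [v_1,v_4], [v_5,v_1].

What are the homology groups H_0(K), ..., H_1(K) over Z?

Take the total order v_0 < v_1 < v_2 < v_3 < v_4 < v_5 < v_6 on the vertex set. Then K (dimension 1) consists of the simplices:

  0-simplices (7): [v_0], [v_1], [v_2], [v_3], [v_4], [v_5], [v_6]
  1-simplices (9): [v_0,v_1], [v_0,v_6], [v_1,v_2], [v_1,v_3], [v_1,v_4], [v_1,v_5], [v_1,v_6], [v_2,v_3], [v_4,v_5]

so the chain groups are C_0 ≅ Z^7, C_1 ≅ Z^9.

∂_1: C_1 → C_0 maps an edge to its endpoints' difference, ∂[p,q] = q − p. For instance
  ∂[v_0,v_1] = [v_1] − [v_0].
As a 7×9 matrix over Z this has rank 6, with invariant factors (1,1,1,1,1,1).

Reading off H_k = ker ∂_k / im ∂_{k+1}:

  H_0: rank C_0 − rank ∂_1 = 7 − 6 = 1, and the invariant factors of ∂_1 are all 1, so H_0 = Z.
  H_1: rank ker ∂_1 − rank ∂_2 = (9 − 6) − 0 = 3, and there is no ∂_2, so H_1 = Z^3.

H_0 = Z,  H_1 = Z^3.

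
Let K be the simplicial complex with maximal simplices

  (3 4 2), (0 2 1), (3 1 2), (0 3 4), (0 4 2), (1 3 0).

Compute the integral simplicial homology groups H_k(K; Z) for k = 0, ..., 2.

H_0 ≅ Z,  H_1 = 0,  H_2 ≅ Z.

We work with the vertex ordering 0 < 1 < 2 < 3 < 4. The simplices of K, each written with vertices in increasing order, are:

  0-simplices (5): [0], [1], [2], [3], [4]
  1-simplices (9): [0,1], [0,2], [0,3], [0,4], [1,2], [1,3], [2,3], [2,4], [3,4]
  2-simplices (6): [0,1,2], [0,1,3], [0,2,4], [0,3,4], [1,2,3], [2,3,4]

giving chain groups C_0 ≅ Z^5, C_1 ≅ Z^9, C_2 ≅ Z^6.

Boundary ∂_1: C_1 → C_0 is given by ∂[p,q] = [q] − [p]. For instance
  ∂[2,3] = [3] − [2].
This gives a 5×9 integer matrix of rank 4; reducing to Smith normal form yields diagonal entries (1,1,1,1).

The boundary map ∂_2: C_2 → C_1 acts by ∂[p,q,r] = [q,r] − [p,r] + [p,q]. For instance
  ∂[0,1,3] = [1,3] − [0,3] + [0,1],
  ∂[0,3,4] = [3,4] − [0,4] + [0,3].
As a 9×6 matrix over Z this has rank 5, with invariant factors (1,1,1,1,1).

Now H_k = ker ∂_k / im ∂_{k+1}, so:

  H_0: rank C_0 − rank ∂_1 = 5 − 4 = 1, and the invariant factors of ∂_1 are all 1, so H_0 ≅ Z.
  H_1: rank ker ∂_1 − rank ∂_2 = (9 − 4) − 5 = 0, and the invariant factors of ∂_2 are all 1, so H_1 ≅ 0.
  H_2: rank ker ∂_2 − rank ∂_3 = (6 − 5) − 0 = 1, and there is no ∂_3, so H_2 ≅ Z.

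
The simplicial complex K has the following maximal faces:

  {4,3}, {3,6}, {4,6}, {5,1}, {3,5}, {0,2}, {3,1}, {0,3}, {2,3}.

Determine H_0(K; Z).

H_0 = Z.

Take the total order 0 < 1 < 2 < 3 < 4 < 5 < 6 on the vertex set. Then K (dimension 1) consists of the simplices:

  0-simplices (7): [0], [1], [2], [3], [4], [5], [6]
  1-simplices (9): [0,2], [0,3], [1,3], [1,5], [2,3], [3,4], [3,5], [3,6], [4,6]

giving chain groups C_0 ≅ Z^7, C_1 ≅ Z^9.

∂_1: C_1 → C_0 sends each edge [p,q] (with p < q) to q − p. For instance
  ∂[2,3] = [3] − [2].
As a 7×9 matrix over Z this has rank 6, with invariant factors (1,1,1,1,1,1).

Now H_k = ker ∂_k / im ∂_{k+1}, so:

  H_0: rank C_0 − rank ∂_1 = 7 − 6 = 1, and the invariant factors of ∂_1 are all 1, so H_0 ≅ Z.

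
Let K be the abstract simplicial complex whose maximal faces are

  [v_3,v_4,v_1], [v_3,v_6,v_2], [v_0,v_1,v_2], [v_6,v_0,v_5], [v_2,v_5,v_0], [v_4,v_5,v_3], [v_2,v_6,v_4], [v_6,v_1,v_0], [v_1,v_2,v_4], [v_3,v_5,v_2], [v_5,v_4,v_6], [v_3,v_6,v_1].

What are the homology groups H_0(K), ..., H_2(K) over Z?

H_0 ≅ Z,  H_1 ≅ Z/2,  H_2 = 0.

Fix the vertex order v_0 < v_1 < v_2 < v_3 < v_4 < v_5 < v_6 and write every simplex with vertices in increasing order. Then dim K = 2 and the simplices of K are:

  0-simplices (7): [v_0], [v_1], [v_2], [v_3], [v_4], [v_5], [v_6]
  1-simplices (18): (18 of them)
  2-simplices (12): (12 of them)

Hence C_0 ≅ Z^7, C_1 ≅ Z^18, C_2 ≅ Z^12.

∂_1: C_1 → C_0 maps an edge to its endpoints' difference, ∂[p,q] = q − p. For instance
  ∂[v_2,v_4] = [v_4] − [v_2].
As a 7×18 matrix over Z this has rank 6, with invariant factors (1,1,1,1,1,1).

∂_2: C_2 → C_1 acts by ∂[p,q,r] = [q,r] − [p,r] + [p,q]. For instance
  ∂[v_0,v_1,v_2] = [v_1,v_2] − [v_0,v_2] + [v_0,v_1],
  ∂[v_0,v_5,v_6] = [v_5,v_6] − [v_0,v_6] + [v_0,v_5].
The 18×12 boundary matrix has rank 12 and Smith normal form diag(1,1,1,1,1,1,1,1,1,1,1,2).

Computing H_k = (kernel of ∂_k) / (image of ∂_{k+1}):

  H_0: rank C_0 − rank ∂_1 = 7 − 6 = 1, and the invariant factors of ∂_1 are all 1, so H_0 = Z.
  H_1: rank ker ∂_1 − rank ∂_2 = (18 − 6) − 12 = 0, and ∂_2 has invariant factor 2 > 1, so H_1 = Z/2.
  H_2: rank ker ∂_2 − rank ∂_3 = (12 − 12) − 0 = 0, and there is no ∂_3, so H_2 = 0.

As a check, the Euler characteristic is 7 − 18 + 12 = 1, which agrees with 1 − 0 + 0 = 1.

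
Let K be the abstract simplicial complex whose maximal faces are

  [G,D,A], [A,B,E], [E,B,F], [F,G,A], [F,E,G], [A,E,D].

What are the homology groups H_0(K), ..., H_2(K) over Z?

H_0 = Z,  H_1 = Z,  H_2 = 0.

We work with the vertex ordering A < B < D < E < F < G. The simplices of K, each written with vertices in increasing order, are:

  0-simplices (6): A, B, D, E, F, G
  1-simplices (12): AB, AD, AE, AF, AG, BE, BF, DE, DG, EF, EG, FG
  2-simplices (6): ABE, ADE, ADG, AFG, BEF, EFG

Hence C_0 ≅ Z^6, C_1 ≅ Z^12, C_2 ≅ Z^6.

∂_1: C_1 → C_0 is given by ∂[p,q] = [q] − [p]. For instance
  ∂AB = B − A.
As a 6×12 matrix over Z this has rank 5, with invariant factors (1,1,1,1,1).

∂_2: C_2 → C_1 acts by ∂[p,q,r] = [q,r] − [p,r] + [p,q]. For instance
  ∂ABE = BE − AE + AB,
  ∂ADE = DE − AE + AD.
This gives a 12×6 integer matrix of rank 6; reducing to Smith normal form yields diagonal entries (1,1,1,1,1,1).

Now H_k = ker ∂_k / im ∂_{k+1}, so:

  H_0: rank C_0 − rank ∂_1 = 6 − 5 = 1, and the invariant factors of ∂_1 are all 1, so H_0 = Z.
  H_1: rank ker ∂_1 − rank ∂_2 = (12 − 5) − 6 = 1, and the invariant factors of ∂_2 are all 1, so H_1 = Z.
  H_2: rank ker ∂_2 − rank ∂_3 = (6 − 6) − 0 = 0, and there is no ∂_3, so H_2 = 0.

As a check, the Euler characteristic is 6 − 12 + 6 = 0, which agrees with 1 − 1 + 0 = 0.
(K is a triangulation of the cylinder S^1 x I.)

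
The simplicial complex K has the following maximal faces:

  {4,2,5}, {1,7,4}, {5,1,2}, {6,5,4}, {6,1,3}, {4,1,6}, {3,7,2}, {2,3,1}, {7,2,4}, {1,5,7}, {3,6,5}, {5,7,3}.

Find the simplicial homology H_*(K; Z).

Order the vertices as 1 < 2 < 3 < 4 < 5 < 6 < 7. Listing each simplex with vertices in this order, K has dimension 2 with simplices:

  0-simplices (7): [1], [2], [3], [4], [5], [6], [7]
  1-simplices (18): [1,2], [1,3], [1,4], [1,5], [1,6], [1,7], [2,3], [2,4], [2,5], [2,7], [3,5], [3,6], [3,7], [4,5], [4,6], [4,7], [5,6], [5,7]
  2-simplices (12): [1,2,3], [1,2,5], [1,3,6], [1,4,6], [1,4,7], [1,5,7], [2,3,7], [2,4,5], [2,4,7], [3,5,6], [3,5,7], [4,5,6]

so the chain groups are C_0 ≅ Z^7, C_1 ≅ Z^18, C_2 ≅ Z^12.

The boundary map ∂_1: C_1 → C_0 maps an edge to its endpoints' difference, ∂[p,q] = q − p. For instance
  ∂[3,5] = [5] − [3].
The resulting 7×18 matrix has rank 6, and its Smith normal form has invariant factors (1,1,1,1,1,1).

∂_2: C_2 → C_1 sends each 2-simplex [p,q,r] to [q,r] − [p,r] + [p,q]. For instance
  ∂[1,4,6] = [4,6] − [1,6] + [1,4],
  ∂[1,2,5] = [2,5] − [1,5] + [1,2].
This gives a 18×12 integer matrix of rank 12; reducing to Smith normal form yields diagonal entries (1,1,1,1,1,1,1,1,1,1,1,2).

Computing H_k = (kernel of ∂_k) / (image of ∂_{k+1}):

  H_0: rank C_0 − rank ∂_1 = 7 − 6 = 1, and the invariant factors of ∂_1 are all 1, so H_0 = Z.
  H_1: rank ker ∂_1 − rank ∂_2 = (18 − 6) − 12 = 0, and ∂_2 has invariant factor 2 > 1, so H_1 = Z_2.
  H_2: rank ker ∂_2 − rank ∂_3 = (12 − 12) − 0 = 0, and there is no ∂_3, so H_2 = 0.

H_0 = Z,  H_1 = Z_2,  H_2 = 0.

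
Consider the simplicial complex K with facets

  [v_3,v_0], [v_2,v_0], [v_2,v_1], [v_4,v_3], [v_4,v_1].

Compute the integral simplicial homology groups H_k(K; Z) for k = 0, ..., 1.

Order the vertices as v_0 < v_1 < v_2 < v_3 < v_4. Listing each simplex with vertices in this order, K has dimension 1 with simplices:

  0-simplices (5): [v_0], [v_1], [v_2], [v_3], [v_4]
  1-simplices (5): [v_0,v_2], [v_0,v_3], [v_1,v_2], [v_1,v_4], [v_3,v_4]

so the chain groups are C_0 ≅ Z^5, C_1 ≅ Z^5.

∂_1: C_1 → C_0 is given by ∂[p,q] = [q] − [p]. For instance
  ∂[v_1,v_4] = [v_4] − [v_1].
This gives a 5×5 integer matrix of rank 4; reducing to Smith normal form yields diagonal entries (1,1,1,1).

From H_k ≅ ker(∂_k) / im(∂_{k+1}) we obtain:

  H_0: rank C_0 − rank ∂_1 = 5 − 4 = 1, and the invariant factors of ∂_1 are all 1, so H_0 ≅ Z.
  H_1: rank ker ∂_1 − rank ∂_2 = (5 − 4) − 0 = 1, and there is no ∂_2, so H_1 ≅ Z.

(K is a triangulation of the circle S^1.)

H_0 ≅ Z,  H_1 ≅ Z.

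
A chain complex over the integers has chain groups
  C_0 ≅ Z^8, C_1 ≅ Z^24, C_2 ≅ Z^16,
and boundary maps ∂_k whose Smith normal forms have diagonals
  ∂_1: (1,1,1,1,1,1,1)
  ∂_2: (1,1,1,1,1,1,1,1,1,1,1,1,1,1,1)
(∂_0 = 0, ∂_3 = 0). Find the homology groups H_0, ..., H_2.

H_0 ≅ Z,  H_1 ≅ Z^2,  H_2 ≅ Z.

H_0: b_0 = 8 − 0 − 7 = 1; torsion from ∂_1 factors > 1: none. So H_0 ≅ Z.
H_1: b_1 = 24 − 7 − 15 = 2; torsion from ∂_2 factors > 1: none. So H_1 ≅ Z^2.
H_2: b_2 = 16 − 15 − 0 = 1; torsion from ∂_3 factors > 1: none. So H_2 ≅ Z.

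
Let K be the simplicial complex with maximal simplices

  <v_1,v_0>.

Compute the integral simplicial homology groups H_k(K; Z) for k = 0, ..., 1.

K has 2 vertices, 1 edge.
rank ∂_0 = 0, rank ∂_1 = 1 ⇒ b_0 = 2 − 0 − 1 = 1; all invariant factors of ∂_1 are 1 so no torsion. So H_0 = Z.
rank ∂_1 = 1, rank ∂_2 = 0 ⇒ b_1 = 1 − 1 − 0 = 0. So H_1 = 0.

H_0 = Z,  H_1 = 0.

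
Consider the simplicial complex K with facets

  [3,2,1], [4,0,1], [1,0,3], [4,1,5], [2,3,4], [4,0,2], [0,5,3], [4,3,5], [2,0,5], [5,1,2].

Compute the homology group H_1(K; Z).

Take the total order 0 < 1 < 2 < 3 < 4 < 5 on the vertex set. Then K (dimension 2) consists of the simplices:

  0-simplices (6): [0], [1], [2], [3], [4], [5]
  1-simplices (15): [0,1], [0,2], [0,3], [0,4], [0,5], [1,2], [1,3], [1,4], [1,5], [2,3], [2,4], [2,5], [3,4], [3,5], [4,5]
  2-simplices (10): [0,1,3], [0,1,4], [0,2,4], [0,2,5], [0,3,5], [1,2,3], [1,2,5], [1,4,5], [2,3,4], [3,4,5]

Hence C_0 ≅ Z^6, C_1 ≅ Z^15, C_2 ≅ Z^10.

The boundary map ∂_1: C_1 → C_0 maps an edge to its endpoints' difference, ∂[p,q] = q − p.
This gives a 6×15 integer matrix of rank 5; reducing to Smith normal form yields diagonal entries (1,1,1,1,1).

The boundary map ∂_2: C_2 → C_1 sends each 2-simplex [p,q,r] to [q,r] − [p,r] + [p,q]. For instance
  ∂[3,4,5] = [4,5] − [3,5] + [3,4],
  ∂[2,3,4] = [3,4] − [2,4] + [2,3].
This gives a 15×10 integer matrix of rank 10; reducing to Smith normal form yields diagonal entries (1,1,1,1,1,1,1,1,1,2).

Reading off H_k = ker ∂_k / im ∂_{k+1}:

  H_1: rank ker ∂_1 − rank ∂_2 = (15 − 5) − 10 = 0, and ∂_2 has invariant factor 2 > 1, so H_1 = Z/2.

H_1 ≅ Z/2.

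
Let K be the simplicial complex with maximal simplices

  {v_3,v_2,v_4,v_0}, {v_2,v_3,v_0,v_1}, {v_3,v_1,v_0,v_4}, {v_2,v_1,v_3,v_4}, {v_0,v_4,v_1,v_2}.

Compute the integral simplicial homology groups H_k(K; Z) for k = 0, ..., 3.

Take the total order v_0 < v_1 < v_2 < v_3 < v_4 on the vertex set. Then K (dimension 3) consists of the simplices:

  0-simplices (5): [v_0], [v_1], [v_2], [v_3], [v_4]
  1-simplices (10): [v_0,v_1], [v_0,v_2], [v_0,v_3], [v_0,v_4], [v_1,v_2], [v_1,v_3], [v_1,v_4], [v_2,v_3], [v_2,v_4], [v_3,v_4]
  2-simplices (10): [v_0,v_1,v_2], [v_0,v_1,v_3], [v_0,v_1,v_4], [v_0,v_2,v_3], [v_0,v_2,v_4], [v_0,v_3,v_4], [v_1,v_2,v_3], [v_1,v_2,v_4], [v_1,v_3,v_4], [v_2,v_3,v_4]
  3-simplices (5): [v_0,v_1,v_2,v_3], [v_0,v_1,v_2,v_4], [v_0,v_1,v_3,v_4], [v_0,v_2,v_3,v_4], [v_1,v_2,v_3,v_4]

Hence C_0 ≅ Z^5, C_1 ≅ Z^10, C_2 ≅ Z^10, C_3 ≅ Z^5.

∂_1: C_1 → C_0 is given by ∂[p,q] = [q] − [p].
This gives a 5×10 integer matrix of rank 4; reducing to Smith normal form yields diagonal entries (1,1,1,1).

The boundary map ∂_2: C_2 → C_1 sends each 2-simplex [p,q,r] to [q,r] − [p,r] + [p,q]. For instance
  ∂[v_0,v_2,v_3] = [v_2,v_3] − [v_0,v_3] + [v_0,v_2],
  ∂[v_0,v_3,v_4] = [v_3,v_4] − [v_0,v_4] + [v_0,v_3].
The resulting 10×10 matrix has rank 6, and its Smith normal form has invariant factors (1,1,1,1,1,1).

∂_3: C_3 → C_2 sends each 3-simplex σ to the alternating sum Σ_i (−1)^i (σ with its i-th vertex removed). For instance
  ∂[v_0,v_1,v_2,v_4] = [v_1,v_2,v_4] − [v_0,v_2,v_4] + [v_0,v_1,v_4] − [v_0,v_1,v_2],
  ∂[v_0,v_1,v_3,v_4] = [v_1,v_3,v_4] − [v_0,v_3,v_4] + [v_0,v_1,v_4] − [v_0,v_1,v_3].
The 10×5 boundary matrix has rank 4 and Smith normal form diag(1,1,1,1).

Computing H_k = (kernel of ∂_k) / (image of ∂_{k+1}):

  H_0: rank C_0 − rank ∂_1 = 5 − 4 = 1, and the invariant factors of ∂_1 are all 1, so H_0 ≅ Z.
  H_1: rank ker ∂_1 − rank ∂_2 = (10 − 4) − 6 = 0, and the invariant factors of ∂_2 are all 1, so H_1 ≅ 0.
  H_2: rank ker ∂_2 − rank ∂_3 = (10 − 6) − 4 = 0, and the invariant factors of ∂_3 are all 1, so H_2 ≅ 0.
  H_3: rank ker ∂_3 − rank ∂_4 = (5 − 4) − 0 = 1, and there is no ∂_4, so H_3 ≅ Z.

H_0 ≅ Z,  H_1 = 0,  H_2 = 0,  H_3 ≅ Z.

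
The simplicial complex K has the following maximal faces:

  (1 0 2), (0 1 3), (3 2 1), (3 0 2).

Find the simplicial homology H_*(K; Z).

H_0 = Z,  H_1 = 0,  H_2 = Z.

We work with the vertex ordering 0 < 1 < 2 < 3. The simplices of K, each written with vertices in increasing order, are:

  0-simplices (4): [0], [1], [2], [3]
  1-simplices (6): [0,1], [0,2], [0,3], [1,2], [1,3], [2,3]
  2-simplices (4): [0,1,2], [0,1,3], [0,2,3], [1,2,3]

giving chain groups C_0 ≅ Z^4, C_1 ≅ Z^6, C_2 ≅ Z^4.

∂_1: C_1 → C_0 sends each edge [p,q] (with p < q) to q − p. For instance
  ∂[1,2] = [2] − [1].
The resulting 4×6 matrix has rank 3, and its Smith normal form has invariant factors (1,1,1).

The boundary map ∂_2: C_2 → C_1 sends each 2-simplex [p,q,r] to [q,r] − [p,r] + [p,q]. For instance
  ∂[0,2,3] = [2,3] − [0,3] + [0,2],
  ∂[0,1,2] = [1,2] − [0,2] + [0,1].
The 6×4 boundary matrix has rank 3 and Smith normal form diag(1,1,1).

Computing H_k = (kernel of ∂_k) / (image of ∂_{k+1}):

  H_0: rank C_0 − rank ∂_1 = 4 − 3 = 1, and the invariant factors of ∂_1 are all 1, so H_0 = Z.
  H_1: rank ker ∂_1 − rank ∂_2 = (6 − 3) − 3 = 0, and the invariant factors of ∂_2 are all 1, so H_1 = 0.
  H_2: rank ker ∂_2 − rank ∂_3 = (4 − 3) − 0 = 1, and there is no ∂_3, so H_2 = Z.

As a check, the Euler characteristic is 4 − 6 + 4 = 2, which agrees with 1 − 0 + 1 = 2.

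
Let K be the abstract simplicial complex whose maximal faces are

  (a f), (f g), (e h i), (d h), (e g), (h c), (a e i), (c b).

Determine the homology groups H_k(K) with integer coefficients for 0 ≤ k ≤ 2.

H_0 ≅ Z,  H_1 ≅ Z,  H_2 = 0.

Fix the vertex order a < b < c < d < e < f < g < h < i and write every simplex with vertices in increasing order. Then dim K = 2 and the simplices of K are:

  0-simplices (9): a, b, c, d, e, f, g, h, i
  1-simplices (11): ae, af, ai, bc, ch, dh, eg, eh, ei, fg, hi
  2-simplices (2): aei, ehi

so the chain groups are C_0 ≅ Z^9, C_1 ≅ Z^11, C_2 ≅ Z^2.

∂_1: C_1 → C_0 maps an edge to its endpoints' difference, ∂[p,q] = q − p. For instance
  ∂ai = i − a.
The resulting 9×11 matrix has rank 8, and its Smith normal form has invariant factors (1,1,1,1,1,1,1,1).

∂_2: C_2 → C_1 maps a triangle to the signed sum of its edges. For instance
  ∂ehi = hi − ei + eh,
  ∂aei = ei − ai + ae.
As a 11×2 matrix over Z this has rank 2, with invariant factors (1,1).

Computing H_k = (kernel of ∂_k) / (image of ∂_{k+1}):

  H_0: rank C_0 − rank ∂_1 = 9 − 8 = 1, and the invariant factors of ∂_1 are all 1, so H_0 ≅ Z.
  H_1: rank ker ∂_1 − rank ∂_2 = (11 − 8) − 2 = 1, and the invariant factors of ∂_2 are all 1, so H_1 ≅ Z.
  H_2: rank ker ∂_2 − rank ∂_3 = (2 − 2) − 0 = 0, and there is no ∂_3, so H_2 ≅ 0.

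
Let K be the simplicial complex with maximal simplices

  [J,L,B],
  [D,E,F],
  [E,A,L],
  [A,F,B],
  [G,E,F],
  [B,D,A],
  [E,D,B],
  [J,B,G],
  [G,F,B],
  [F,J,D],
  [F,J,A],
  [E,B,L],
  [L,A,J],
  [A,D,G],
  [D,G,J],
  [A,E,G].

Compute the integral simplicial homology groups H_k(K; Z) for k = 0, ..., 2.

H_0 = Z,  H_1 = Z^2,  H_2 = Z.

We work with the vertex ordering A < B < D < E < F < G < J < L. The simplices of K, each written with vertices in increasing order, are:

  0-simplices (8): A, B, D, E, F, G, J, L
  1-simplices (24): AB, AD, AE, AF, AG, AJ, AL, BD, BE, BF, BG, BJ, BL, DE, DF, DG, DJ, EF, EG, EL, FG, FJ, GJ, JL
  2-simplices (16): ABD, ABF, ADG, AEG, AEL, AFJ, AJL, BDE, BEL, BFG, BGJ, BJL, DEF, DFJ, DGJ, EFG

so the chain groups are C_0 ≅ Z^8, C_1 ≅ Z^24, C_2 ≅ Z^16.

The boundary map ∂_1: C_1 → C_0 maps an edge to its endpoints' difference, ∂[p,q] = q − p. For instance
  ∂BG = G − B.
The 8×24 boundary matrix has rank 7 and Smith normal form diag(1,1,1,1,1,1,1).

The boundary map ∂_2: C_2 → C_1 acts by ∂[p,q,r] = [q,r] − [p,r] + [p,q]. For instance
  ∂DGJ = GJ − DJ + DG,
  ∂ABD = BD − AD + AB.
As a 24×16 matrix over Z this has rank 15, with invariant factors (1,1,1,1,1,1,1,1,1,1,1,1,1,1,1).

Reading off H_k = ker ∂_k / im ∂_{k+1}:

  H_0: rank C_0 − rank ∂_1 = 8 − 7 = 1, and the invariant factors of ∂_1 are all 1, so H_0 = Z.
  H_1: rank ker ∂_1 − rank ∂_2 = (24 − 7) − 15 = 2, and the invariant factors of ∂_2 are all 1, so H_1 = Z^2.
  H_2: rank ker ∂_2 − rank ∂_3 = (16 − 15) − 0 = 1, and there is no ∂_3, so H_2 = Z.

As a check, the Euler characteristic is 8 − 24 + 16 = 0, which agrees with 1 − 2 + 1 = 0.
(K is a triangulation of the torus T^2.)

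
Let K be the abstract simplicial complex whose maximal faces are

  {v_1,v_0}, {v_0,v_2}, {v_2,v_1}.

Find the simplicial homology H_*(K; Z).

H_0 ≅ Z,  H_1 ≅ Z.

Order the vertices as v_0 < v_1 < v_2. Listing each simplex with vertices in this order, K has dimension 1 with simplices:

  0-simplices (3): [v_0], [v_1], [v_2]
  1-simplices (3): [v_0,v_1], [v_0,v_2], [v_1,v_2]

Hence C_0 ≅ Z^3, C_1 ≅ Z^3.

∂_1: C_1 → C_0 maps an edge to its endpoints' difference, ∂[p,q] = q − p.
As a 3×3 matrix over Z this has rank 2, with invariant factors (1,1).

Reading off H_k = ker ∂_k / im ∂_{k+1}:

  H_0: rank C_0 − rank ∂_1 = 3 − 2 = 1, and the invariant factors of ∂_1 are all 1, so H_0 ≅ Z.
  H_1: rank ker ∂_1 − rank ∂_2 = (3 − 2) − 0 = 1, and there is no ∂_2, so H_1 ≅ Z.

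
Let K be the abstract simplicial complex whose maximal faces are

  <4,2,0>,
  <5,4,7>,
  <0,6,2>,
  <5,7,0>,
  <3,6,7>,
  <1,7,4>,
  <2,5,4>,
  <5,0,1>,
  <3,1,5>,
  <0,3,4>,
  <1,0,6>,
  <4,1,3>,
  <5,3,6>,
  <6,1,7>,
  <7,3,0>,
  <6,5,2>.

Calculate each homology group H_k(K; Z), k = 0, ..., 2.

We work with the vertex ordering 0 < 1 < 2 < 3 < 4 < 5 < 6 < 7. The simplices of K, each written with vertices in increasing order, are:

  0-simplices (8): [0], [1], [2], [3], [4], [5], [6], [7]
  1-simplices (24): (24 of them)
  2-simplices (16): [0,1,5], [0,1,6], [0,2,4], [0,2,6], [0,3,4], [0,3,7], [0,5,7], [1,3,4], [1,3,5], [1,4,7], [1,6,7], [2,4,5], [2,5,6], [3,5,6], [3,6,7], [4,5,7]

giving chain groups C_0 ≅ Z^8, C_1 ≅ Z^24, C_2 ≅ Z^16.

Boundary ∂_1: C_1 → C_0 is given by ∂[p,q] = [q] − [p]. For instance
  ∂[1,4] = [4] − [1].
The resulting 8×24 matrix has rank 7, and its Smith normal form has invariant factors (1,1,1,1,1,1,1).

Boundary ∂_2: C_2 → C_1 acts by ∂[p,q,r] = [q,r] − [p,r] + [p,q]. For instance
  ∂[0,1,6] = [1,6] − [0,6] + [0,1],
  ∂[2,5,6] = [5,6] − [2,6] + [2,5].
This gives a 24×16 integer matrix of rank 15; reducing to Smith normal form yields diagonal entries (1,1,1,1,1,1,1,1,1,1,1,1,1,1,1).

Now H_k = ker ∂_k / im ∂_{k+1}, so:

  H_0: rank C_0 − rank ∂_1 = 8 − 7 = 1, and the invariant factors of ∂_1 are all 1, so H_0 = Z.
  H_1: rank ker ∂_1 − rank ∂_2 = (24 − 7) − 15 = 2, and the invariant factors of ∂_2 are all 1, so H_1 = Z^2.
  H_2: rank ker ∂_2 − rank ∂_3 = (16 − 15) − 0 = 1, and there is no ∂_3, so H_2 = Z.

As a check, the Euler characteristic is 8 − 24 + 16 = 0, which agrees with 1 − 2 + 1 = 0.

H_0 ≅ Z,  H_1 ≅ Z^2,  H_2 ≅ Z.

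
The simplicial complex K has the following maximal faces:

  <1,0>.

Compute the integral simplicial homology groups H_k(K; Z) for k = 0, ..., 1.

H_0 ≅ Z,  H_1 = 0.

Fix the vertex order 0 < 1 and write every simplex with vertices in increasing order. Then dim K = 1 and the simplices of K are:

  0-simplices (2): [0], [1]
  1-simplices (1): [0,1]

giving chain groups C_0 ≅ Z^2, C_1 ≅ Z^1.

The boundary map ∂_1: C_1 → C_0 sends each edge [p,q] (with p < q) to q − p.
The 2×1 boundary matrix has rank 1 and Smith normal form diag(1).

From H_k ≅ ker(∂_k) / im(∂_{k+1}) we obtain:

  H_0: rank C_0 − rank ∂_1 = 2 − 1 = 1, and the invariant factors of ∂_1 are all 1, so H_0 ≅ Z.
  H_1: rank ker ∂_1 − rank ∂_2 = (1 − 1) − 0 = 0, and there is no ∂_2, so H_1 ≅ 0.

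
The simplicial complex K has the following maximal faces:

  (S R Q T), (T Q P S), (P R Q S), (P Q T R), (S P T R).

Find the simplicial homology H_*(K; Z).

We work with the vertex ordering P < Q < R < S < T. The simplices of K, each written with vertices in increasing order, are:

  0-simplices (5): P, Q, R, S, T
  1-simplices (10): PQ, PR, PS, PT, QR, QS, QT, RS, RT, ST
  2-simplices (10): PQR, PQS, PQT, PRS, PRT, PST, QRS, QRT, QST, RST
  3-simplices (5): PQRS, PQRT, PQST, PRST, QRST

giving chain groups C_0 ≅ Z^5, C_1 ≅ Z^10, C_2 ≅ Z^10, C_3 ≅ Z^5.

∂_1: C_1 → C_0 sends each edge [p,q] (with p < q) to q − p.
The resulting 5×10 matrix has rank 4, and its Smith normal form has invariant factors (1,1,1,1).

The boundary map ∂_2: C_2 → C_1 acts by ∂[p,q,r] = [q,r] − [p,r] + [p,q]. For instance
  ∂PQS = QS − PS + PQ,
  ∂PST = ST − PT + PS.
This gives a 10×10 integer matrix of rank 6; reducing to Smith normal form yields diagonal entries (1,1,1,1,1,1).

The boundary map ∂_3: C_3 → C_2 sends each 3-simplex σ to the alternating sum Σ_i (−1)^i (σ with its i-th vertex removed). For instance
  ∂PQRS = QRS − PRS + PQS − PQR,
  ∂QRST = RST − QST + QRT − QRS.
The resulting 10×5 matrix has rank 4, and its Smith normal form has invariant factors (1,1,1,1).

Now H_k = ker ∂_k / im ∂_{k+1}, so:

  H_0: rank C_0 − rank ∂_1 = 5 − 4 = 1, and the invariant factors of ∂_1 are all 1, so H_0 ≅ Z.
  H_1: rank ker ∂_1 − rank ∂_2 = (10 − 4) − 6 = 0, and the invariant factors of ∂_2 are all 1, so H_1 ≅ 0.
  H_2: rank ker ∂_2 − rank ∂_3 = (10 − 6) − 4 = 0, and the invariant factors of ∂_3 are all 1, so H_2 ≅ 0.
  H_3: rank ker ∂_3 − rank ∂_4 = (5 − 4) − 0 = 1, and there is no ∂_4, so H_3 ≅ Z.

As a check, the Euler characteristic is 5 − 10 + 10 − 5 = 0, which agrees with 1 − 0 + 0 − 1 = 0.
(K is a triangulation of the 3-sphere S^3.)

H_0 = Z,  H_1 = 0,  H_2 = 0,  H_3 = Z.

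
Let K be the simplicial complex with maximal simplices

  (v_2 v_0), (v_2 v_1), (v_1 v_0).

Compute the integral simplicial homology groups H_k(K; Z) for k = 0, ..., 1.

Fix the vertex order v_0 < v_1 < v_2 and write every simplex with vertices in increasing order. Then dim K = 1 and the simplices of K are:

  0-simplices (3): [v_0], [v_1], [v_2]
  1-simplices (3): [v_0,v_1], [v_0,v_2], [v_1,v_2]

giving chain groups C_0 ≅ Z^3, C_1 ≅ Z^3.

The boundary map ∂_1: C_1 → C_0 maps an edge to its endpoints' difference, ∂[p,q] = q − p.
As a 3×3 matrix over Z this has rank 2, with invariant factors (1,1).

From H_k ≅ ker(∂_k) / im(∂_{k+1}) we obtain:

  H_0: rank C_0 − rank ∂_1 = 3 − 2 = 1, and the invariant factors of ∂_1 are all 1, so H_0 = Z.
  H_1: rank ker ∂_1 − rank ∂_2 = (3 − 2) − 0 = 1, and there is no ∂_2, so H_1 = Z.

H_0 ≅ Z,  H_1 ≅ Z.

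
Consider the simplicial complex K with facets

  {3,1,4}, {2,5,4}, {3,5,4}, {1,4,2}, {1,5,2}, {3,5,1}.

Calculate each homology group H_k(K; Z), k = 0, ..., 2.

H_0 ≅ Z,  H_1 = 0,  H_2 ≅ Z.

Order the vertices as 1 < 2 < 3 < 4 < 5. Listing each simplex with vertices in this order, K has dimension 2 with simplices:

  0-simplices (5): [1], [2], [3], [4], [5]
  1-simplices (9): [1,2], [1,3], [1,4], [1,5], [2,4], [2,5], [3,4], [3,5], [4,5]
  2-simplices (6): [1,2,4], [1,2,5], [1,3,4], [1,3,5], [2,4,5], [3,4,5]

so the chain groups are C_0 ≅ Z^5, C_1 ≅ Z^9, C_2 ≅ Z^6.

The boundary map ∂_1: C_1 → C_0 sends each edge [p,q] (with p < q) to q − p.
As a 5×9 matrix over Z this has rank 4, with invariant factors (1,1,1,1).

Boundary ∂_2: C_2 → C_1 sends each 2-simplex [p,q,r] to [q,r] − [p,r] + [p,q]. For instance
  ∂[1,2,4] = [2,4] − [1,4] + [1,2],
  ∂[1,3,4] = [3,4] − [1,4] + [1,3].
The 9×6 boundary matrix has rank 5 and Smith normal form diag(1,1,1,1,1).

Reading off H_k = ker ∂_k / im ∂_{k+1}:

  H_0: rank C_0 − rank ∂_1 = 5 − 4 = 1, and the invariant factors of ∂_1 are all 1, so H_0 = Z.
  H_1: rank ker ∂_1 − rank ∂_2 = (9 − 4) − 5 = 0, and the invariant factors of ∂_2 are all 1, so H_1 = 0.
  H_2: rank ker ∂_2 − rank ∂_3 = (6 − 5) − 0 = 1, and there is no ∂_3, so H_2 = Z.

(K is a triangulation of the 2-sphere S^2.)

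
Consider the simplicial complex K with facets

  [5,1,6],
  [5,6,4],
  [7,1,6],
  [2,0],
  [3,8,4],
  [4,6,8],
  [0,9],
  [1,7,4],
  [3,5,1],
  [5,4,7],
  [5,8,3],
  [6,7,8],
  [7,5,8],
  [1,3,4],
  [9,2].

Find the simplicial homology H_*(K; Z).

H_0 ≅ Z^2,  H_1 ≅ Z ⊕ Z/2Z,  H_2 = 0.

Take the total order 0 < 1 < 2 < 3 < 4 < 5 < 6 < 7 < 8 < 9 on the vertex set. Then K (dimension 2) consists of the simplices:

  0-simplices (10): [0], [1], [2], [3], [4], [5], [6], [7], [8], [9]
  1-simplices (21): [0,2], [0,9], [1,3], [1,4], [1,5], [1,6], [1,7], [2,9], [3,4], [3,5], [3,8], [4,5], [4,6], [4,7], [4,8], [5,6], [5,7], [5,8], [6,7], [6,8], [7,8]
  2-simplices (12): [1,3,4], [1,3,5], [1,4,7], [1,5,6], [1,6,7], [3,4,8], [3,5,8], [4,5,6], [4,5,7], [4,6,8], [5,7,8], [6,7,8]

giving chain groups C_0 ≅ Z^10, C_1 ≅ Z^21, C_2 ≅ Z^12.

Boundary ∂_1: C_1 → C_0 maps an edge to its endpoints' difference, ∂[p,q] = q − p. For instance
  ∂[0,2] = [2] − [0].
As a 10×21 matrix over Z this has rank 8, with invariant factors (1,1,1,1,1,1,1,1).

Boundary ∂_2: C_2 → C_1 maps a triangle to the signed sum of its edges. For instance
  ∂[3,5,8] = [5,8] − [3,8] + [3,5],
  ∂[4,6,8] = [6,8] − [4,8] + [4,6].
This gives a 21×12 integer matrix of rank 12; reducing to Smith normal form yields diagonal entries (1,1,1,1,1,1,1,1,1,1,1,2).

From H_k ≅ ker(∂_k) / im(∂_{k+1}) we obtain:

  H_0: rank C_0 − rank ∂_1 = 10 − 8 = 2, and the invariant factors of ∂_1 are all 1, so H_0 = Z^2.
  H_1: rank ker ∂_1 − rank ∂_2 = (21 − 8) − 12 = 1, and ∂_2 has invariant factor 2 > 1, so H_1 = Z ⊕ Z/2Z.
  H_2: rank ker ∂_2 − rank ∂_3 = (12 − 12) − 0 = 0, and there is no ∂_3, so H_2 = 0.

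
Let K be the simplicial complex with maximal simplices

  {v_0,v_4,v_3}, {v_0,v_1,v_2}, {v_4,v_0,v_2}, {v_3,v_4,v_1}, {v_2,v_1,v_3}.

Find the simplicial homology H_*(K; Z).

H_0 = Z,  H_1 = Z,  H_2 = 0.

K has 5 vertices, 10 edges, 5 triangles.
rank ∂_0 = 0, rank ∂_1 = 4 ⇒ b_0 = 5 − 0 − 4 = 1; all invariant factors of ∂_1 are 1 so no torsion. So H_0 ≅ Z.
rank ∂_1 = 4, rank ∂_2 = 5 ⇒ b_1 = 10 − 4 − 5 = 1; all invariant factors of ∂_2 are 1 so no torsion. So H_1 ≅ Z.
rank ∂_2 = 5, rank ∂_3 = 0 ⇒ b_2 = 5 − 5 − 0 = 0. So H_2 ≅ 0.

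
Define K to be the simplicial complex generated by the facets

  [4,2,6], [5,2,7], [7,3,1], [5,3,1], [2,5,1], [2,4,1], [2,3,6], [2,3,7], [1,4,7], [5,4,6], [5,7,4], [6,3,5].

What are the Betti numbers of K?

b_0 = 1, b_1 = 0, b_2 = 0.

Fix the vertex order 1 < 2 < 3 < 4 < 5 < 6 < 7 and write every simplex with vertices in increasing order. Then dim K = 2 and the simplices of K are:

  0-simplices (7): [1], [2], [3], [4], [5], [6], [7]
  1-simplices (18): [1,2], [1,3], [1,4], [1,5], [1,7], [2,3], [2,4], [2,5], [2,6], [2,7], [3,5], [3,6], [3,7], [4,5], [4,6], [4,7], [5,6], [5,7]
  2-simplices (12): [1,2,4], [1,2,5], [1,3,5], [1,3,7], [1,4,7], [2,3,6], [2,3,7], [2,4,6], [2,5,7], [3,5,6], [4,5,6], [4,5,7]

Hence C_0 ≅ Z^7, C_1 ≅ Z^18, C_2 ≅ Z^12.

The boundary map ∂_1: C_1 → C_0 is given by ∂[p,q] = [q] − [p].
The resulting 7×18 matrix has rank 6, and its Smith normal form has invariant factors (1,1,1,1,1,1).

∂_2: C_2 → C_1 maps a triangle to the signed sum of its edges. For instance
  ∂[4,5,7] = [5,7] − [4,7] + [4,5],
  ∂[1,3,7] = [3,7] − [1,7] + [1,3].
This gives a 18×12 integer matrix of rank 12; reducing to Smith normal form yields diagonal entries (1,1,1,1,1,1,1,1,1,1,1,2).

Now H_k = ker ∂_k / im ∂_{k+1}, so:

  H_0: rank C_0 − rank ∂_1 = 7 − 6 = 1, and the invariant factors of ∂_1 are all 1, so H_0 = Z.
  H_1: rank ker ∂_1 − rank ∂_2 = (18 − 6) − 12 = 0, and ∂_2 has invariant factor 2 > 1, so H_1 = Z_2.
  H_2: rank ker ∂_2 − rank ∂_3 = (12 − 12) − 0 = 0, and there is no ∂_3, so H_2 = 0.

(K is a triangulation of the real projective plane RP^2.)

Hence the Betti numbers are b_0 = 1, b_1 = 0, b_2 = 0.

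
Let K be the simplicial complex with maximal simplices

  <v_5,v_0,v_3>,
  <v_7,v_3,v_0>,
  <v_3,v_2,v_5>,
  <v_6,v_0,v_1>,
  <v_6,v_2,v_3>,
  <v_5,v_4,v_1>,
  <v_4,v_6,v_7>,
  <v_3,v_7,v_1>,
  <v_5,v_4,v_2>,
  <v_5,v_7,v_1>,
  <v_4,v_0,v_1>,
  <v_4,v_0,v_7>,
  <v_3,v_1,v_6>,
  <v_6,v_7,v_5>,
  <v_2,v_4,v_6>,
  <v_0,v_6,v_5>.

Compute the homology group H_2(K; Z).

H_2 ≅ Z.

Order the vertices as v_0 < v_1 < v_2 < v_3 < v_4 < v_5 < v_6 < v_7. Listing each simplex with vertices in this order, K has dimension 2 with simplices:

  0-simplices (8): [v_0], [v_1], [v_2], [v_3], [v_4], [v_5], [v_6], [v_7]
  1-simplices (24): (24 of them)
  2-simplices (16): (16 of them)

giving chain groups C_0 ≅ Z^8, C_1 ≅ Z^24, C_2 ≅ Z^16.

The boundary map ∂_1: C_1 → C_0 sends each edge [p,q] (with p < q) to q − p. For instance
  ∂[v_0,v_7] = [v_7] − [v_0].
The 8×24 boundary matrix has rank 7 and Smith normal form diag(1,1,1,1,1,1,1).

∂_2: C_2 → C_1 maps a triangle to the signed sum of its edges. For instance
  ∂[v_2,v_4,v_5] = [v_4,v_5] − [v_2,v_5] + [v_2,v_4],
  ∂[v_1,v_5,v_7] = [v_5,v_7] − [v_1,v_7] + [v_1,v_5].
The resulting 24×16 matrix has rank 15, and its Smith normal form has invariant factors (1,1,1,1,1,1,1,1,1,1,1,1,1,1,1).

Computing H_k = (kernel of ∂_k) / (image of ∂_{k+1}):

  H_2: rank ker ∂_2 − rank ∂_3 = (16 − 15) − 0 = 1, and there is no ∂_3, so H_2 ≅ Z.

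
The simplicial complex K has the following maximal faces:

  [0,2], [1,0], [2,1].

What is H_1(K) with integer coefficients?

H_1 = Z.

We work with the vertex ordering 0 < 1 < 2. The simplices of K, each written with vertices in increasing order, are:

  0-simplices (3): [0], [1], [2]
  1-simplices (3): [0,1], [0,2], [1,2]

Hence C_0 ≅ Z^3, C_1 ≅ Z^3.

∂_1: C_1 → C_0 maps an edge to its endpoints' difference, ∂[p,q] = q − p. For instance
  ∂[0,2] = [2] − [0].
The 3×3 boundary matrix has rank 2 and Smith normal form diag(1,1).

Computing H_k = (kernel of ∂_k) / (image of ∂_{k+1}):

  H_1: rank ker ∂_1 − rank ∂_2 = (3 − 2) − 0 = 1, and there is no ∂_2, so H_1 = Z.

(K is a triangulation of the circle S^1.)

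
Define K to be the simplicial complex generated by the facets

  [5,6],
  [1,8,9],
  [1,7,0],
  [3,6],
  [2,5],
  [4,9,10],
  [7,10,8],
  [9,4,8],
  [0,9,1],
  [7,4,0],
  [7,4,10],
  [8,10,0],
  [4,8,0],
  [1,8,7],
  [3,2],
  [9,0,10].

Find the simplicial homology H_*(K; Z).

Take the total order 0 < 1 < 2 < 3 < 4 < 5 < 6 < 7 < 8 < 9 < 10 on the vertex set. Then K (dimension 2) consists of the simplices:

  0-simplices (11): [0], [1], [2], [3], [4], [5], [6], [7], [8], [9], [10]
  1-simplices (22): [0,1], [0,4], [0,7], [0,8], [0,9], [0,10], [1,7], [1,8], [1,9], [2,3], [2,5], [3,6], [4,7], [4,8], [4,9], [4,10], [5,6], [7,8], [7,10], [8,9], [8,10], [9,10]
  2-simplices (12): [0,1,7], [0,1,9], [0,4,7], [0,4,8], [0,8,10], [0,9,10], [1,7,8], [1,8,9], [4,7,10], [4,8,9], [4,9,10], [7,8,10]

Hence C_0 ≅ Z^11, C_1 ≅ Z^22, C_2 ≅ Z^12.

The boundary map ∂_1: C_1 → C_0 maps an edge to its endpoints' difference, ∂[p,q] = q − p. For instance
  ∂[7,10] = [10] − [7].
The resulting 11×22 matrix has rank 9, and its Smith normal form has invariant factors (1,1,1,1,1,1,1,1,1).

The boundary map ∂_2: C_2 → C_1 sends each 2-simplex [p,q,r] to [q,r] − [p,r] + [p,q]. For instance
  ∂[1,8,9] = [8,9] − [1,9] + [1,8],
  ∂[1,7,8] = [7,8] − [1,8] + [1,7].
This gives a 22×12 integer matrix of rank 12; reducing to Smith normal form yields diagonal entries (1,1,1,1,1,1,1,1,1,1,1,2).

Now H_k = ker ∂_k / im ∂_{k+1}, so:

  H_0: rank C_0 − rank ∂_1 = 11 − 9 = 2, and the invariant factors of ∂_1 are all 1, so H_0 = Z^2.
  H_1: rank ker ∂_1 − rank ∂_2 = (22 − 9) − 12 = 1, and ∂_2 has invariant factor 2 > 1, so H_1 = Z ⊕ Z_2.
  H_2: rank ker ∂_2 − rank ∂_3 = (12 − 12) − 0 = 0, and there is no ∂_3, so H_2 = 0.

As a check, the Euler characteristic is 11 − 22 + 12 = 1, which agrees with 2 − 1 + 0 = 1.

H_0 ≅ Z^2,  H_1 ≅ Z ⊕ Z_2,  H_2 = 0.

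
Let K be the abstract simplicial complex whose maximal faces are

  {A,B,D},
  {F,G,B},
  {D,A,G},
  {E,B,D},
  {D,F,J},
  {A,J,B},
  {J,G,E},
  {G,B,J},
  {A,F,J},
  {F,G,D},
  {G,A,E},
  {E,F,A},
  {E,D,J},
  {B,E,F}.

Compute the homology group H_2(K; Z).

Take the total order A < B < D < E < F < G < J on the vertex set. Then K (dimension 2) consists of the simplices:

  0-simplices (7): A, B, D, E, F, G, J
  1-simplices (21): AB, AD, AE, AF, AG, AJ, BD, BE, BF, BG, BJ, DE, DF, DG, DJ, EF, EG, EJ, FG, FJ, GJ
  2-simplices (14): ABD, ABJ, ADG, AEF, AEG, AFJ, BDE, BEF, BFG, BGJ, DEJ, DFG, DFJ, EGJ

so the chain groups are C_0 ≅ Z^7, C_1 ≅ Z^21, C_2 ≅ Z^14.

Boundary ∂_1: C_1 → C_0 is given by ∂[p,q] = [q] − [p].
The 7×21 boundary matrix has rank 6 and Smith normal form diag(1,1,1,1,1,1).

∂_2: C_2 → C_1 sends each 2-simplex [p,q,r] to [q,r] − [p,r] + [p,q]. For instance
  ∂ADG = DG − AG + AD,
  ∂DFJ = FJ − DJ + DF.
This gives a 21×14 integer matrix of rank 13; reducing to Smith normal form yields diagonal entries (1,1,1,1,1,1,1,1,1,1,1,1,1).

From H_k ≅ ker(∂_k) / im(∂_{k+1}) we obtain:

  H_2: rank ker ∂_2 − rank ∂_3 = (14 − 13) − 0 = 1, and there is no ∂_3, so H_2 ≅ Z.

H_2 ≅ Z.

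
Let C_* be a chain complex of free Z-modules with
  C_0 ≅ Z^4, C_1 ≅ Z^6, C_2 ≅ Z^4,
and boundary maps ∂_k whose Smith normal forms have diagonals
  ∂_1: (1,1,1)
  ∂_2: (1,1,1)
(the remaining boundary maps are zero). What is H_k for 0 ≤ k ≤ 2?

H_0: b_0 = 4 − 0 − 3 = 1; torsion from ∂_1 factors > 1: none. So H_0 ≅ Z.
H_1: b_1 = 6 − 3 − 3 = 0; torsion from ∂_2 factors > 1: none. So H_1 ≅ 0.
H_2: b_2 = 4 − 3 − 0 = 1; torsion from ∂_3 factors > 1: none. So H_2 ≅ Z.

H_0 ≅ Z,  H_1 = 0,  H_2 ≅ Z.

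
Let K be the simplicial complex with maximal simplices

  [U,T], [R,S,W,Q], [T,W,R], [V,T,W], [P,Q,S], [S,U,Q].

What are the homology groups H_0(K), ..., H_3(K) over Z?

H_0 ≅ Z,  H_1 ≅ Z,  H_2 = 0,  H_3 = 0.

K has 8 vertices, 15 edges, 8 triangles, 1 3-simplex.
rank ∂_0 = 0, rank ∂_1 = 7 ⇒ b_0 = 8 − 0 − 7 = 1; all invariant factors of ∂_1 are 1 so no torsion. So H_0 ≅ Z.
rank ∂_1 = 7, rank ∂_2 = 7 ⇒ b_1 = 15 − 7 − 7 = 1; all invariant factors of ∂_2 are 1 so no torsion. So H_1 ≅ Z.
rank ∂_2 = 7, rank ∂_3 = 1 ⇒ b_2 = 8 − 7 − 1 = 0; all invariant factors of ∂_3 are 1 so no torsion. So H_2 ≅ 0.
rank ∂_3 = 1, rank ∂_4 = 0 ⇒ b_3 = 1 − 1 − 0 = 0. So H_3 ≅ 0.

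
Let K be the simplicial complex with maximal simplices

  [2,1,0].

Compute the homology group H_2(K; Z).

K has 3 vertices, 3 edges, 1 triangle.
rank ∂_2 = 1, rank ∂_3 = 0 ⇒ b_2 = 1 − 1 − 0 = 0. So H_2 = 0.

H_2 ≅ 0.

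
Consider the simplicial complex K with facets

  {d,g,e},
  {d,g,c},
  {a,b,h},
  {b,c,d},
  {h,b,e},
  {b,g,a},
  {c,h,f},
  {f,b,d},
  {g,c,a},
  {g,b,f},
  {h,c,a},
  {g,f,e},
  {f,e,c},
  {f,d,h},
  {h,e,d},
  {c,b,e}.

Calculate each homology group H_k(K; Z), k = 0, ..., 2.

Order the vertices as a < b < c < d < e < f < g < h. Listing each simplex with vertices in this order, K has dimension 2 with simplices:

  0-simplices (8): a, b, c, d, e, f, g, h
  1-simplices (24): ab, ac, ag, ah, bc, bd, be, bf, bg, bh, cd, ce, cf, cg, ch, de, df, dg, dh, ef, eg, eh, fg, fh
  2-simplices (16): abg, abh, acg, ach, bcd, bce, bdf, beh, bfg, cdg, cef, cfh, deg, deh, dfh, efg

giving chain groups C_0 ≅ Z^8, C_1 ≅ Z^24, C_2 ≅ Z^16.

∂_1: C_1 → C_0 sends each edge [p,q] (with p < q) to q − p. For instance
  ∂eh = h − e.
This gives a 8×24 integer matrix of rank 7; reducing to Smith normal form yields diagonal entries (1,1,1,1,1,1,1).

The boundary map ∂_2: C_2 → C_1 acts by ∂[p,q,r] = [q,r] − [p,r] + [p,q]. For instance
  ∂deg = eg − dg + de,
  ∂cfh = fh − ch + cf.
The 24×16 boundary matrix has rank 15 and Smith normal form diag(1,1,1,1,1,1,1,1,1,1,1,1,1,1,1).

Computing H_k = (kernel of ∂_k) / (image of ∂_{k+1}):

  H_0: rank C_0 − rank ∂_1 = 8 − 7 = 1, and the invariant factors of ∂_1 are all 1, so H_0 = Z.
  H_1: rank ker ∂_1 − rank ∂_2 = (24 − 7) − 15 = 2, and the invariant factors of ∂_2 are all 1, so H_1 = Z^2.
  H_2: rank ker ∂_2 − rank ∂_3 = (16 − 15) − 0 = 1, and there is no ∂_3, so H_2 = Z.

H_0 = Z,  H_1 = Z^2,  H_2 = Z.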